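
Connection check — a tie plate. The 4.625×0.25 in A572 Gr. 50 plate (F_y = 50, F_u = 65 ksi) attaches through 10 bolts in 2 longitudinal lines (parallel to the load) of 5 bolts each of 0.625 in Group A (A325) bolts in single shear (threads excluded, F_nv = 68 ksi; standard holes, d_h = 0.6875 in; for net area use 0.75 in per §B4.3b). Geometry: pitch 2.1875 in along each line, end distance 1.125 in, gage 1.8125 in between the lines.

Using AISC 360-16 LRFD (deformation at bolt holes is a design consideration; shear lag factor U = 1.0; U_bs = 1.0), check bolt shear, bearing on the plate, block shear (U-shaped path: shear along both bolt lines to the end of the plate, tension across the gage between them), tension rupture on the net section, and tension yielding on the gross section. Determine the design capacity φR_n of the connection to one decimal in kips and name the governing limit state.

Bolt shear: A_b = π(0.625)²/4 = 0.3068 in². φR_n = 0.75 × 68 × 0.3068 × 10 × 1 = 156.5 kips.
Bearing (0.25 in plate, F_u = 65 ksi): end bolts L_c = 1.125 − 0.6875/2 = 0.78125, R_n = min(1.2×0.78125×0.25×65, 2.4×0.625×0.25×65) = 15.234 kips/bolt; interior L_c = 2.1875 − 0.6875 = 1.5, R_n = 24.375 kips/bolt. φR_n = 0.75 × (2×15.234 + 8×24.375) = 169.1 kips.
Block shear: shear path 2×[1.125+4×2.1875] = 2×9.875 in, A_gv = 4.9375, A_nv = 2×(9.875 − 4.5×0.75)×0.25 = 3.25 in²; tension across gage: (1.8125 − 1×0.75)×0.25 = 0.26563 in². R_n = min(0.6×65×3.25, 0.6×50×4.9375) + 1.0×65×0.26563 = min(126.75, 148.13) + 17.266 = 144.02 kips. φR_n = 0.75 × 144.02 = 108.0 kips.
Tension rupture (net): A_n = (4.625 − 2×0.75)×0.25 = 0.78125 in² (U = 1.0, A_e = A_n). φR_n = 0.75 × 65 × 0.78125 = 38.1 kips.
Tension yield (gross): A_g = 4.625×0.25 = 1.1563 in². φR_n = 0.90 × 50 × 1.1563 = 52.0 kips.
Governing: min(156.5, 169.1, 108.0, 38.1, 52.0) = 38.1 kips → net-section rupture.

38.1 kips (net-section rupture governs)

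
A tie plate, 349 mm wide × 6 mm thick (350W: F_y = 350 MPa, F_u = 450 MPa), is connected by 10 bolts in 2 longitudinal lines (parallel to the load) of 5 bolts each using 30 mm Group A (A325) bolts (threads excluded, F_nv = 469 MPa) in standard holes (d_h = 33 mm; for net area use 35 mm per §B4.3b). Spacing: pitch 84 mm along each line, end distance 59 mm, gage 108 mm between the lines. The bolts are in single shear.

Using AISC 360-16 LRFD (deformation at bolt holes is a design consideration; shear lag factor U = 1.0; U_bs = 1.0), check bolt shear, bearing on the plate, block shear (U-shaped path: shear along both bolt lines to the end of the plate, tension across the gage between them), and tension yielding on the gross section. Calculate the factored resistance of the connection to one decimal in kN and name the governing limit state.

Bolt shear: A_b = π(30)²/4 = 706.86 mm². φR_n = 0.75 × 469 × 706.86 × 10 × 1 = 2486.4 kN.
Bearing (6 mm plate, F_u = 450 MPa): end bolts L_c = 59 − 33/2 = 42.5, R_n = min(1.2×42.5×6×450, 2.4×30×6×450) = 137.7 kN/bolt; interior L_c = 84 − 33 = 51, R_n = 165.24 kN/bolt. φR_n = 0.75 × (2×137.7 + 8×165.24) = 1198.0 kN.
Block shear: shear path 2×[59+4×84] = 2×395 mm, A_gv = 4740, A_nv = 2×(395 − 4.5×35)×6 = 2850 mm²; tension across gage: (108 − 1×35)×6 = 438 mm². R_n = min(0.6×450×2850, 0.6×350×4740) + 1.0×450×438 = min(769.5, 995.4) + 197.1 = 966.6 kN. φR_n = 0.75 × 966.6 = 725.0 kN.
Tension yield (gross): A_g = 349×6 = 2094 mm². φR_n = 0.90 × 350 × 2094 = 659.6 kN.
Governing: min(2486.4, 1198.0, 725.0, 659.6) = 659.6 kN → gross-section yield.

659.6 kN (gross-section yield governs)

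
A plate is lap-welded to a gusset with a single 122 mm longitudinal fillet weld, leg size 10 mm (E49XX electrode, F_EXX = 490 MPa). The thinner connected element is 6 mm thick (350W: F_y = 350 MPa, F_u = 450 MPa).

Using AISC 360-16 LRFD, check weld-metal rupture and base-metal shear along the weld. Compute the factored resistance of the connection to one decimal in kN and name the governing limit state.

Weld metal: throat = 0.707×10 = 7.07 mm, L = 122 mm. φR_n = 0.75 × 0.6 × 490 × 7.07 × 122 = 190.2 kN.
Base metal shear (6 mm plate): yield φR_n = 1.0×0.6×350×6×122 = 153.7 kN; rupture φR_n = 0.75×0.6×450×6×122 = 148.2 kN; take 148.2 kN (rupture).
Governing: min(190.2, 148.2) = 148.2 kN → base-metal shear.

148.2 kN (base-metal shear governs)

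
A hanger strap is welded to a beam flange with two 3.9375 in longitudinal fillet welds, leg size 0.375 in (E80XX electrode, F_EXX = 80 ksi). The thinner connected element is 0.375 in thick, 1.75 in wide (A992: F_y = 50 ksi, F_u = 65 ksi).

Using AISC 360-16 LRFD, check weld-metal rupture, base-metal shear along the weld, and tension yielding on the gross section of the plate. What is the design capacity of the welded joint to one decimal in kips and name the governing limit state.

Weld metal: throat = 0.707×0.375 = 0.26513 in, L = 2×3.9375 = 7.875 in. φR_n = 0.75 × 0.6 × 80 × 0.26513 × 7.875 = 75.2 kips.
Base metal shear (0.375 in plate): yield φR_n = 1.0×0.6×50×0.375×7.875 = 88.6 kips; rupture φR_n = 0.75×0.6×65×0.375×7.875 = 86.4 kips; take 86.4 kips (rupture).
Tension yield (gross): A_g = 1.75×0.375 = 0.65625 in². φR_n = 0.90 × 50 × 0.65625 = 29.5 kips.
Governing: min(75.2, 86.4, 29.5) = 29.5 kips → gross-section yield.

29.5 kips (gross-section yield governs)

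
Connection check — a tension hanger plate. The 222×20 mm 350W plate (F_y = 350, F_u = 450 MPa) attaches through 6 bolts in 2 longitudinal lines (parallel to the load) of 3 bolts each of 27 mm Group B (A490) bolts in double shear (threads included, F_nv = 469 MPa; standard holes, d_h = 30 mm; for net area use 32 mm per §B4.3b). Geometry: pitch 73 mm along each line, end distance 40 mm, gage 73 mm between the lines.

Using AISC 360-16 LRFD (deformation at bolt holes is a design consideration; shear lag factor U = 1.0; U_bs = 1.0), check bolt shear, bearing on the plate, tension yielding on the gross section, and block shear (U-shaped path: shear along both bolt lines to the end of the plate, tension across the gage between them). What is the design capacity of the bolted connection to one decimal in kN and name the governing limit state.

Bolt shear: A_b = π(27)²/4 = 572.56 mm². φR_n = 0.75 × 469 × 572.56 × 6 × 2 = 2416.8 kN.
Bearing (20 mm plate, F_u = 450 MPa): end bolts L_c = 40 − 30/2 = 25, R_n = min(1.2×25×20×450, 2.4×27×20×450) = 270 kN/bolt; interior L_c = 73 − 30 = 43, R_n = 464.4 kN/bolt. φR_n = 0.75 × (2×270 + 4×464.4) = 1798.2 kN.
Tension yield (gross): A_g = 222×20 = 4440 mm². φR_n = 0.90 × 350 × 4440 = 1398.6 kN.
Block shear: shear path 2×[40+2×73] = 2×186 mm, A_gv = 7440, A_nv = 2×(186 − 2.5×32)×20 = 4240 mm²; tension across gage: (73 − 1×32)×20 = 820 mm². R_n = min(0.6×450×4240, 0.6×350×7440) + 1.0×450×820 = min(1144.8, 1562.4) + 369 = 1513.8 kN. φR_n = 0.75 × 1513.8 = 1135.4 kN.
Governing: min(2416.8, 1798.2, 1398.6, 1135.4) = 1135.4 kN → block shear.

1135.4 kN (block shear governs)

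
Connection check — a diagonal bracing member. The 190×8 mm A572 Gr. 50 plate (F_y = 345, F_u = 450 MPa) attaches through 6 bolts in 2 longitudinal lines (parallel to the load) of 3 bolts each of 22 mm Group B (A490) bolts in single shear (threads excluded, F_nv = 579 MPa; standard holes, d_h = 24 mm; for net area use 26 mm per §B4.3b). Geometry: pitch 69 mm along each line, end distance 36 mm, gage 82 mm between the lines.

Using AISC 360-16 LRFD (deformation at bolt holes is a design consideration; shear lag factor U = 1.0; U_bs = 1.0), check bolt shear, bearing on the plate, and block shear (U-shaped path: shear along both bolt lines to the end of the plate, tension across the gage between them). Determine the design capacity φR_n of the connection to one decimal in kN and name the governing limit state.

504.4 kN (block shear governs)

Bolt shear: A_b = π(22)²/4 = 380.13 mm². φR_n = 0.75 × 579 × 380.13 × 6 × 1 = 990.4 kN.
Bearing (8 mm plate, F_u = 450 MPa): end bolts L_c = 36 − 24/2 = 24, R_n = min(1.2×24×8×450, 2.4×22×8×450) = 103.68 kN/bolt; interior L_c = 69 − 24 = 45, R_n = 190.08 kN/bolt. φR_n = 0.75 × (2×103.68 + 4×190.08) = 725.8 kN.
Block shear: shear path 2×[36+2×69] = 2×174 mm, A_gv = 2784, A_nv = 2×(174 − 2.5×26)×8 = 1744 mm²; tension across gage: (82 − 1×26)×8 = 448 mm². R_n = min(0.6×450×1744, 0.6×345×2784) + 1.0×450×448 = min(470.88, 576.29) + 201.6 = 672.48 kN. φR_n = 0.75 × 672.48 = 504.4 kN.
Governing: min(990.4, 725.8, 504.4) = 504.4 kN → block shear.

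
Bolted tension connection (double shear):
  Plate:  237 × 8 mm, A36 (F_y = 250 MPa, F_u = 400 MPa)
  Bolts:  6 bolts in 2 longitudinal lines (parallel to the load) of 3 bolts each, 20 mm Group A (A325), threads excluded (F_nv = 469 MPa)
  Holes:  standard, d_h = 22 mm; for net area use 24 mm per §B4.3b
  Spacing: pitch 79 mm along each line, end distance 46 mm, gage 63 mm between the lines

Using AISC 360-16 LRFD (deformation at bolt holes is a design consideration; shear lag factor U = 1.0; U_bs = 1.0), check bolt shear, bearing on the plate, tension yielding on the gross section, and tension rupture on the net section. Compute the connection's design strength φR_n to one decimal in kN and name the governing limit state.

426.6 kN (gross-section yield governs)

Bolt shear: A_b = π(20)²/4 = 314.16 mm². φR_n = 0.75 × 469 × 314.16 × 6 × 2 = 1326.1 kN.
Bearing (8 mm plate, F_u = 400 MPa): end bolts L_c = 46 − 22/2 = 35, R_n = min(1.2×35×8×400, 2.4×20×8×400) = 134.4 kN/bolt; interior L_c = 79 − 22 = 57, R_n = 153.6 kN/bolt. φR_n = 0.75 × (2×134.4 + 4×153.6) = 662.4 kN.
Tension yield (gross): A_g = 237×8 = 1896 mm². φR_n = 0.90 × 250 × 1896 = 426.6 kN.
Tension rupture (net): A_n = (237 − 2×24)×8 = 1512 mm² (U = 1.0, A_e = A_n). φR_n = 0.75 × 400 × 1512 = 453.6 kN.
Governing: min(1326.1, 662.4, 426.6, 453.6) = 426.6 kN → gross-section yield.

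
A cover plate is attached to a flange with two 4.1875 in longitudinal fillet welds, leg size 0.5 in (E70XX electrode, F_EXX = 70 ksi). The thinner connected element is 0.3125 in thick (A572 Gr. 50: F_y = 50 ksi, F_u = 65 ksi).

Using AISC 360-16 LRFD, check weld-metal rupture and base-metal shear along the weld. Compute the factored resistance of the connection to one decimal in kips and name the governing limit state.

76.6 kips (base-metal shear governs)

Weld metal: throat = 0.707×0.5 = 0.3535 in, L = 2×4.1875 = 8.375 in. φR_n = 0.75 × 0.6 × 70 × 0.3535 × 8.375 = 93.3 kips.
Base metal shear (0.3125 in plate): yield φR_n = 1.0×0.6×50×0.3125×8.375 = 78.5 kips; rupture φR_n = 0.75×0.6×65×0.3125×8.375 = 76.6 kips; take 76.6 kips (rupture).
Governing: min(93.3, 76.6) = 76.6 kips → base-metal shear.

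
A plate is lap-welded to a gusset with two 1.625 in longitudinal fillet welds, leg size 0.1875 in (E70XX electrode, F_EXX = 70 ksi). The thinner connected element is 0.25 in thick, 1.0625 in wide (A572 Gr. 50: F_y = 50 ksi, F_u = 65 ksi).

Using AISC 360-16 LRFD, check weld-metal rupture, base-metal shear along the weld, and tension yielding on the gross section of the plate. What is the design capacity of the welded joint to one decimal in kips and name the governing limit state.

12.0 kips (gross-section yield governs)

Weld metal: throat = 0.707×0.1875 = 0.13256 in, L = 2×1.625 = 3.25 in. φR_n = 0.75 × 0.6 × 70 × 0.13256 × 3.25 = 13.6 kips.
Base metal shear (0.25 in plate): yield φR_n = 1.0×0.6×50×0.25×3.25 = 24.4 kips; rupture φR_n = 0.75×0.6×65×0.25×3.25 = 23.8 kips; take 23.8 kips (rupture).
Tension yield (gross): A_g = 1.0625×0.25 = 0.26563 in². φR_n = 0.90 × 50 × 0.26563 = 12.0 kips.
Governing: min(13.6, 23.8, 12.0) = 12.0 kips → gross-section yield.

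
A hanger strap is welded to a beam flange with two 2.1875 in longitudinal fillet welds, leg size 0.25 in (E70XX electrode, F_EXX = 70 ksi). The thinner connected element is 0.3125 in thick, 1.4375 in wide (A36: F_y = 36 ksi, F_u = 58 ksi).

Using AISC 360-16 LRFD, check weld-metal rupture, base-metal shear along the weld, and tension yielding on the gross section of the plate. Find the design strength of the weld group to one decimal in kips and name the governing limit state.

Weld metal: throat = 0.707×0.25 = 0.17675 in, L = 2×2.1875 = 4.375 in. φR_n = 0.75 × 0.6 × 70 × 0.17675 × 4.375 = 24.4 kips.
Base metal shear (0.3125 in plate): yield φR_n = 1.0×0.6×36×0.3125×4.375 = 29.5 kips; rupture φR_n = 0.75×0.6×58×0.3125×4.375 = 35.7 kips; take 29.5 kips (yield).
Tension yield (gross): A_g = 1.4375×0.3125 = 0.44922 in². φR_n = 0.90 × 36 × 0.44922 = 14.6 kips.
Governing: min(24.4, 29.5, 14.6) = 14.6 kips → gross-section yield.

14.6 kips (gross-section yield governs)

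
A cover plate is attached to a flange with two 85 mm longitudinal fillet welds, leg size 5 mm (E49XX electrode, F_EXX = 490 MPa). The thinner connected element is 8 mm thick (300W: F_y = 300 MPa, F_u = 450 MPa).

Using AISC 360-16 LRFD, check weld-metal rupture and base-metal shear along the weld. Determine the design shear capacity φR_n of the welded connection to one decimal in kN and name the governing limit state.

132.5 kN (weld metal governs)

Weld metal: throat = 0.707×5 = 3.535 mm, L = 2×85 = 170 mm. φR_n = 0.75 × 0.6 × 490 × 3.535 × 170 = 132.5 kN.
Base metal shear (8 mm plate): yield φR_n = 1.0×0.6×300×8×170 = 244.8 kN; rupture φR_n = 0.75×0.6×450×8×170 = 275.4 kN; take 244.8 kN (yield).
Governing: min(132.5, 244.8) = 132.5 kN → weld metal.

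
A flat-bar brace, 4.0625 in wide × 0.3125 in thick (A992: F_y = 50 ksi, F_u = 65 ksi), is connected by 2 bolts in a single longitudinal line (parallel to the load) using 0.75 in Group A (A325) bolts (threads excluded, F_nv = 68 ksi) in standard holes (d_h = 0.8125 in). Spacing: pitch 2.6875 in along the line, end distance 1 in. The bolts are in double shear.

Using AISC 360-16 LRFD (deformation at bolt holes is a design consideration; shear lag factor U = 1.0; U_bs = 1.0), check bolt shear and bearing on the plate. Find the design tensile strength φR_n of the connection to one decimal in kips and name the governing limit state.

Bolt shear: A_b = π(0.75)²/4 = 0.44179 in². φR_n = 0.75 × 68 × 0.44179 × 2 × 2 = 90.1 kips.
Bearing (0.3125 in plate, F_u = 65 ksi): end bolts L_c = 1 − 0.8125/2 = 0.59375, R_n = min(1.2×0.59375×0.3125×65, 2.4×0.75×0.3125×65) = 14.473 kips/bolt; interior L_c = 2.6875 − 0.8125 = 1.875, R_n = 36.563 kips/bolt. φR_n = 0.75 × (1×14.473 + 1×36.563) = 38.3 kips.
Governing: min(90.1, 38.3) = 38.3 kips → bearing.

38.3 kips (bearing governs)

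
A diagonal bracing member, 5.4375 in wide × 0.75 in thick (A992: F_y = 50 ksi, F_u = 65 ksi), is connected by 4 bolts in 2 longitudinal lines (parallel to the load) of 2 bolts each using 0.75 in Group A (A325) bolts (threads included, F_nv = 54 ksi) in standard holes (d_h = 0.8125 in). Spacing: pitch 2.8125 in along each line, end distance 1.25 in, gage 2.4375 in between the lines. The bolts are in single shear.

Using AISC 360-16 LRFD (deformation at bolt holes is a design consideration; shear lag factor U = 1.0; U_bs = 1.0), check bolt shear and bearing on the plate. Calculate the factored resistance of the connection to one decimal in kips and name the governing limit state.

Bolt shear: A_b = π(0.75)²/4 = 0.44179 in². φR_n = 0.75 × 54 × 0.44179 × 4 × 1 = 71.6 kips.
Bearing (0.75 in plate, F_u = 65 ksi): end bolts L_c = 1.25 − 0.8125/2 = 0.84375, R_n = min(1.2×0.84375×0.75×65, 2.4×0.75×0.75×65) = 49.359 kips/bolt; interior L_c = 2.8125 − 0.8125 = 2, R_n = 87.75 kips/bolt. φR_n = 0.75 × (2×49.359 + 2×87.75) = 205.7 kips.
Governing: min(71.6, 205.7) = 71.6 kips → bolt shear.

71.6 kips (bolt shear governs)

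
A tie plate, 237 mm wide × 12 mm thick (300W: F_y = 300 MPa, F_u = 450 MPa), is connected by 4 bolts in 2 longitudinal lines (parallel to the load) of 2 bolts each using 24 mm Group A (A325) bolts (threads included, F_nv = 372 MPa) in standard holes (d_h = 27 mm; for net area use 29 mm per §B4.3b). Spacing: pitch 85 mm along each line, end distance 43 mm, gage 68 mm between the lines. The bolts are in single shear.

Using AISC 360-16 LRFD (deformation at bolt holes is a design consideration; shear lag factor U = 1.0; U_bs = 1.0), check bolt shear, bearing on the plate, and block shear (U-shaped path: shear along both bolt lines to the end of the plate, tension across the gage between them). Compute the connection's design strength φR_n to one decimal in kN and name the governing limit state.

504.9 kN (bolt shear governs)

Bolt shear: A_b = π(24)²/4 = 452.39 mm². φR_n = 0.75 × 372 × 452.39 × 4 × 1 = 504.9 kN.
Bearing (12 mm plate, F_u = 450 MPa): end bolts L_c = 43 − 27/2 = 29.5, R_n = min(1.2×29.5×12×450, 2.4×24×12×450) = 191.16 kN/bolt; interior L_c = 85 − 27 = 58, R_n = 311.04 kN/bolt. φR_n = 0.75 × (2×191.16 + 2×311.04) = 753.3 kN.
Block shear: shear path 2×[43+1×85] = 2×128 mm, A_gv = 3072, A_nv = 2×(128 − 1.5×29)×12 = 2028 mm²; tension across gage: (68 − 1×29)×12 = 468 mm². R_n = min(0.6×450×2028, 0.6×300×3072) + 1.0×450×468 = min(547.56, 552.96) + 210.6 = 758.16 kN. φR_n = 0.75 × 758.16 = 568.6 kN.
Governing: min(504.9, 753.3, 568.6) = 504.9 kN → bolt shear.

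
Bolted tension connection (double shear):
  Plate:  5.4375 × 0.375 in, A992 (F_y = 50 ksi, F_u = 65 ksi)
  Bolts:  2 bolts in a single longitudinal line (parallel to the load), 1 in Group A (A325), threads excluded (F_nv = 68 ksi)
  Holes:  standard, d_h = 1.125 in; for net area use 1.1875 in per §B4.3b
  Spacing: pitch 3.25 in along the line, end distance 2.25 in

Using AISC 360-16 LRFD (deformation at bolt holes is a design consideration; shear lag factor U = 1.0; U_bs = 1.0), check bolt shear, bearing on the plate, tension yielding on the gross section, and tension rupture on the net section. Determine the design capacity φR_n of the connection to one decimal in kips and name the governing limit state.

77.7 kips (net-section rupture governs)

Bolt shear: A_b = π(1)²/4 = 0.7854 in². φR_n = 0.75 × 68 × 0.7854 × 2 × 2 = 160.2 kips.
Bearing (0.375 in plate, F_u = 65 ksi): end bolts L_c = 2.25 − 1.125/2 = 1.6875, R_n = min(1.2×1.6875×0.375×65, 2.4×1×0.375×65) = 49.359 kips/bolt; interior L_c = 3.25 − 1.125 = 2.125, R_n = 58.5 kips/bolt. φR_n = 0.75 × (1×49.359 + 1×58.5) = 80.9 kips.
Tension yield (gross): A_g = 5.4375×0.375 = 2.0391 in². φR_n = 0.90 × 50 × 2.0391 = 91.8 kips.
Tension rupture (net): A_n = (5.4375 − 1×1.1875)×0.375 = 1.5938 in² (U = 1.0, A_e = A_n). φR_n = 0.75 × 65 × 1.5938 = 77.7 kips.
Governing: min(160.2, 80.9, 91.8, 77.7) = 77.7 kips → net-section rupture.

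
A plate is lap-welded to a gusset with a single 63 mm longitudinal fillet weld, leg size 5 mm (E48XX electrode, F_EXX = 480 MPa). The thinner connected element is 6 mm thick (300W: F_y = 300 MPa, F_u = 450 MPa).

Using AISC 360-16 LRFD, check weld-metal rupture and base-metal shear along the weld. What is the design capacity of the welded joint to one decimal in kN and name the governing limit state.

48.1 kN (weld metal governs)

Weld metal: throat = 0.707×5 = 3.535 mm, L = 63 mm. φR_n = 0.75 × 0.6 × 480 × 3.535 × 63 = 48.1 kN.
Base metal shear (6 mm plate): yield φR_n = 1.0×0.6×300×6×63 = 68.0 kN; rupture φR_n = 0.75×0.6×450×6×63 = 76.5 kN; take 68.0 kN (yield).
Governing: min(48.1, 68.0) = 48.1 kN → weld metal.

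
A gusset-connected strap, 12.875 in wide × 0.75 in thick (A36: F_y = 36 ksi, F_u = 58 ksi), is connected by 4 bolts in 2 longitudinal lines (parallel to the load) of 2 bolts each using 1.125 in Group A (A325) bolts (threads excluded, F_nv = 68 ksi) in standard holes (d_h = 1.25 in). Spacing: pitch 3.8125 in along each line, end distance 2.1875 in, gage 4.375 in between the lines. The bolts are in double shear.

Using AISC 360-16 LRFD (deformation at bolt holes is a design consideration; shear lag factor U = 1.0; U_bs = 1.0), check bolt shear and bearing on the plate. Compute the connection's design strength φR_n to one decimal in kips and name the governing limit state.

Bolt shear: A_b = π(1.125)²/4 = 0.99402 in². φR_n = 0.75 × 68 × 0.99402 × 4 × 2 = 405.6 kips.
Bearing (0.75 in plate, F_u = 58 ksi): end bolts L_c = 2.1875 − 1.25/2 = 1.5625, R_n = min(1.2×1.5625×0.75×58, 2.4×1.125×0.75×58) = 81.563 kips/bolt; interior L_c = 3.8125 − 1.25 = 2.5625, R_n = 117.45 kips/bolt. φR_n = 0.75 × (2×81.563 + 2×117.45) = 298.5 kips.
Governing: min(405.6, 298.5) = 298.5 kips → bearing.

298.5 kips (bearing governs)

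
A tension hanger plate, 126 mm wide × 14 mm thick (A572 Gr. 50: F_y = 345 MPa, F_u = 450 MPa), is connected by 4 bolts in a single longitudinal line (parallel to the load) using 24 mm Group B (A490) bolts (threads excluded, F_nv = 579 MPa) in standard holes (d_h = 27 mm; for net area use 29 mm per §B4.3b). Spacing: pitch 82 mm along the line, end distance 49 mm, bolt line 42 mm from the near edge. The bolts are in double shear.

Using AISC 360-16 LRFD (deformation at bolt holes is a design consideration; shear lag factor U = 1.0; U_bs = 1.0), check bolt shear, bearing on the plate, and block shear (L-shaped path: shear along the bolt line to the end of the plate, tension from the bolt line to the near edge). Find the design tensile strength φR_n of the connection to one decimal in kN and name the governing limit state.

Bolt shear: A_b = π(24)²/4 = 452.39 mm². φR_n = 0.75 × 579 × 452.39 × 4 × 2 = 1571.6 kN.
Bearing (14 mm plate, F_u = 450 MPa): end bolts L_c = 49 − 27/2 = 35.5, R_n = min(1.2×35.5×14×450, 2.4×24×14×450) = 268.38 kN/bolt; interior L_c = 82 − 27 = 55, R_n = 362.88 kN/bolt. φR_n = 0.75 × (1×268.38 + 3×362.88) = 1017.8 kN.
Block shear: shear path 1×[49+3×82] = 1×295 mm, A_gv = 4130, A_nv = 1×(295 − 3.5×29)×14 = 2709 mm²; tension to near edge: (42 − 0.5×29)×14 = 385 mm². R_n = min(0.6×450×2709, 0.6×345×4130) + 1.0×450×385 = min(731.43, 854.91) + 173.25 = 904.68 kN. φR_n = 0.75 × 904.68 = 678.5 kN.
Governing: min(1571.6, 1017.8, 678.5) = 678.5 kN → block shear.

678.5 kN (block shear governs)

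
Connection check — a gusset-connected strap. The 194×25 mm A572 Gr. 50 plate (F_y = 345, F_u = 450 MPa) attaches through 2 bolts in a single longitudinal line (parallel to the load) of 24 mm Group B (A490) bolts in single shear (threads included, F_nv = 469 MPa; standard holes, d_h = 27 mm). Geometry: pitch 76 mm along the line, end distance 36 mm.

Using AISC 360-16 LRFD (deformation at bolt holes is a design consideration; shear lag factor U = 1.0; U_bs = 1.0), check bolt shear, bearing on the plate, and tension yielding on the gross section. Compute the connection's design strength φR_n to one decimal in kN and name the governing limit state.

Bolt shear: A_b = π(24)²/4 = 452.39 mm². φR_n = 0.75 × 469 × 452.39 × 2 × 1 = 318.3 kN.
Bearing (25 mm plate, F_u = 450 MPa): end bolts L_c = 36 − 27/2 = 22.5, R_n = min(1.2×22.5×25×450, 2.4×24×25×450) = 303.75 kN/bolt; interior L_c = 76 − 27 = 49, R_n = 648 kN/bolt. φR_n = 0.75 × (1×303.75 + 1×648) = 713.8 kN.
Tension yield (gross): A_g = 194×25 = 4850 mm². φR_n = 0.90 × 345 × 4850 = 1505.9 kN.
Governing: min(318.3, 713.8, 1505.9) = 318.3 kN → bolt shear.

318.3 kN (bolt shear governs)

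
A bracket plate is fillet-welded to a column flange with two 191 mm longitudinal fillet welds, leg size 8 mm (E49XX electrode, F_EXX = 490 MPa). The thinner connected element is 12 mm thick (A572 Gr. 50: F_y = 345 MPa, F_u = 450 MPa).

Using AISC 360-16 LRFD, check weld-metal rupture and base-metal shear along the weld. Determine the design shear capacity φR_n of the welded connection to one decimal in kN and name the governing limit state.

476.4 kN (weld metal governs)

Weld metal: throat = 0.707×8 = 5.656 mm, L = 2×191 = 382 mm. φR_n = 0.75 × 0.6 × 490 × 5.656 × 382 = 476.4 kN.
Base metal shear (12 mm plate): yield φR_n = 1.0×0.6×345×12×382 = 948.9 kN; rupture φR_n = 0.75×0.6×450×12×382 = 928.3 kN; take 928.3 kN (rupture).
Governing: min(476.4, 928.3) = 476.4 kN → weld metal.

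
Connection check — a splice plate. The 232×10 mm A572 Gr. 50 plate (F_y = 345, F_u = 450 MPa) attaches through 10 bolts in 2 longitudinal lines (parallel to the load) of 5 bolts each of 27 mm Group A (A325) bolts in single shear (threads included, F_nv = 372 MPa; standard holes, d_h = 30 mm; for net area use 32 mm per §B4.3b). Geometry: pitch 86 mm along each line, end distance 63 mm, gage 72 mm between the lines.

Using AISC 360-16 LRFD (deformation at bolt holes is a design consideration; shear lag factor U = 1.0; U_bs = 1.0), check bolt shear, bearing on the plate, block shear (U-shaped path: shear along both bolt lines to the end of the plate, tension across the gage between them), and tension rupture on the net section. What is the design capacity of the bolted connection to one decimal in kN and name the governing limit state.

Bolt shear: A_b = π(27)²/4 = 572.56 mm². φR_n = 0.75 × 372 × 572.56 × 10 × 1 = 1597.4 kN.
Bearing (10 mm plate, F_u = 450 MPa): end bolts L_c = 63 − 30/2 = 48, R_n = min(1.2×48×10×450, 2.4×27×10×450) = 259.2 kN/bolt; interior L_c = 86 − 30 = 56, R_n = 291.6 kN/bolt. φR_n = 0.75 × (2×259.2 + 8×291.6) = 2138.4 kN.
Block shear: shear path 2×[63+4×86] = 2×407 mm, A_gv = 8140, A_nv = 2×(407 − 4.5×32)×10 = 5260 mm²; tension across gage: (72 − 1×32)×10 = 400 mm². R_n = min(0.6×450×5260, 0.6×345×8140) + 1.0×450×400 = min(1420.2, 1685) + 180 = 1600.2 kN. φR_n = 0.75 × 1600.2 = 1200.2 kN.
Tension rupture (net): A_n = (232 − 2×32)×10 = 1680 mm² (U = 1.0, A_e = A_n). φR_n = 0.75 × 450 × 1680 = 567.0 kN.
Governing: min(1597.4, 2138.4, 1200.2, 567.0) = 567.0 kN → net-section rupture.

567.0 kN (net-section rupture governs)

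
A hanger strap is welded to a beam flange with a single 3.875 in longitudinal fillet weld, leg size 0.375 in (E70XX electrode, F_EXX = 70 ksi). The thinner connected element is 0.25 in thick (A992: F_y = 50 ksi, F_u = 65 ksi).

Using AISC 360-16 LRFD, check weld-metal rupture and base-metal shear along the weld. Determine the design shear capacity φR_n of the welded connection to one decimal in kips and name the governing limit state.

28.3 kips (base-metal shear governs)

Weld metal: throat = 0.707×0.375 = 0.26513 in, L = 3.875 in. φR_n = 0.75 × 0.6 × 70 × 0.26513 × 3.875 = 32.4 kips.
Base metal shear (0.25 in plate): yield φR_n = 1.0×0.6×50×0.25×3.875 = 29.1 kips; rupture φR_n = 0.75×0.6×65×0.25×3.875 = 28.3 kips; take 28.3 kips (rupture).
Governing: min(32.4, 28.3) = 28.3 kips → base-metal shear.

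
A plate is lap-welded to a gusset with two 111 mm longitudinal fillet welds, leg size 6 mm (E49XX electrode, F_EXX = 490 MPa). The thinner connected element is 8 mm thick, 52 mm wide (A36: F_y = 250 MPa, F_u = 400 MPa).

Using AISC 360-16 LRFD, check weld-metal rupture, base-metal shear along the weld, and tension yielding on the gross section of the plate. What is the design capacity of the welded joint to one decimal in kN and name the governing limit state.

Weld metal: throat = 0.707×6 = 4.242 mm, L = 2×111 = 222 mm. φR_n = 0.75 × 0.6 × 490 × 4.242 × 222 = 207.7 kN.
Base metal shear (8 mm plate): yield φR_n = 1.0×0.6×250×8×222 = 266.4 kN; rupture φR_n = 0.75×0.6×400×8×222 = 319.7 kN; take 266.4 kN (yield).
Tension yield (gross): A_g = 52×8 = 416 mm². φR_n = 0.90 × 250 × 416 = 93.6 kN.
Governing: min(207.7, 266.4, 93.6) = 93.6 kN → gross-section yield.

93.6 kN (gross-section yield governs)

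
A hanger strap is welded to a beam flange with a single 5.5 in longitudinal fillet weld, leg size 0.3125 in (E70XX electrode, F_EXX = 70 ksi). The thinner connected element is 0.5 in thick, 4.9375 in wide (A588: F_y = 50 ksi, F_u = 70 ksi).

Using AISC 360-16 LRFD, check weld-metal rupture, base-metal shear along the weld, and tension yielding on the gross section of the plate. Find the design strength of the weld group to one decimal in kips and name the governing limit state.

38.3 kips (weld metal governs)

Weld metal: throat = 0.707×0.3125 = 0.22094 in, L = 5.5 in. φR_n = 0.75 × 0.6 × 70 × 0.22094 × 5.5 = 38.3 kips.
Base metal shear (0.5 in plate): yield φR_n = 1.0×0.6×50×0.5×5.5 = 82.5 kips; rupture φR_n = 0.75×0.6×70×0.5×5.5 = 86.6 kips; take 82.5 kips (yield).
Tension yield (gross): A_g = 4.9375×0.5 = 2.4688 in². φR_n = 0.90 × 50 × 2.4688 = 111.1 kips.
Governing: min(38.3, 82.5, 111.1) = 38.3 kips → weld metal.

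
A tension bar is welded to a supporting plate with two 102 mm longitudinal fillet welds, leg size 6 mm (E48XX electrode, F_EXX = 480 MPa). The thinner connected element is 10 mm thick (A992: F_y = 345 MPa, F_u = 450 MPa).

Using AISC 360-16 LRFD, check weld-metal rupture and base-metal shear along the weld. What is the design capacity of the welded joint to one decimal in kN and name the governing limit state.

186.9 kN (weld metal governs)

Weld metal: throat = 0.707×6 = 4.242 mm, L = 2×102 = 204 mm. φR_n = 0.75 × 0.6 × 480 × 4.242 × 204 = 186.9 kN.
Base metal shear (10 mm plate): yield φR_n = 1.0×0.6×345×10×204 = 422.3 kN; rupture φR_n = 0.75×0.6×450×10×204 = 413.1 kN; take 413.1 kN (rupture).
Governing: min(186.9, 413.1) = 186.9 kN → weld metal.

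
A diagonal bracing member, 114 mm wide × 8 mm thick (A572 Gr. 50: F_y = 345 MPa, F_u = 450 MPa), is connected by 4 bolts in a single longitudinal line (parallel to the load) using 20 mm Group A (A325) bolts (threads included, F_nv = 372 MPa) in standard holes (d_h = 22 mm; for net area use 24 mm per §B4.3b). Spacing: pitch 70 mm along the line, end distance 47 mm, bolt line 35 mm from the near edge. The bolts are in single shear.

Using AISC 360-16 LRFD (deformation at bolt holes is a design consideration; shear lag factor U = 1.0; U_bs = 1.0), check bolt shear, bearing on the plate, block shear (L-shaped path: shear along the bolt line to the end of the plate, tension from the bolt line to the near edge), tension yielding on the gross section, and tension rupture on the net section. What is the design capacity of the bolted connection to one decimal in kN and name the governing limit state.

Bolt shear: A_b = π(20)²/4 = 314.16 mm². φR_n = 0.75 × 372 × 314.16 × 4 × 1 = 350.6 kN.
Bearing (8 mm plate, F_u = 450 MPa): end bolts L_c = 47 − 22/2 = 36, R_n = min(1.2×36×8×450, 2.4×20×8×450) = 155.52 kN/bolt; interior L_c = 70 − 22 = 48, R_n = 172.8 kN/bolt. φR_n = 0.75 × (1×155.52 + 3×172.8) = 505.4 kN.
Block shear: shear path 1×[47+3×70] = 1×257 mm, A_gv = 2056, A_nv = 1×(257 − 3.5×24)×8 = 1384 mm²; tension to near edge: (35 − 0.5×24)×8 = 184 mm². R_n = min(0.6×450×1384, 0.6×345×2056) + 1.0×450×184 = min(373.68, 425.59) + 82.8 = 456.48 kN. φR_n = 0.75 × 456.48 = 342.4 kN.
Tension yield (gross): A_g = 114×8 = 912 mm². φR_n = 0.90 × 345 × 912 = 283.2 kN.
Tension rupture (net): A_n = (114 − 1×24)×8 = 720 mm² (U = 1.0, A_e = A_n). φR_n = 0.75 × 450 × 720 = 243.0 kN.
Governing: min(350.6, 505.4, 342.4, 283.2, 243.0) = 243.0 kN → net-section rupture.

243.0 kN (net-section rupture governs)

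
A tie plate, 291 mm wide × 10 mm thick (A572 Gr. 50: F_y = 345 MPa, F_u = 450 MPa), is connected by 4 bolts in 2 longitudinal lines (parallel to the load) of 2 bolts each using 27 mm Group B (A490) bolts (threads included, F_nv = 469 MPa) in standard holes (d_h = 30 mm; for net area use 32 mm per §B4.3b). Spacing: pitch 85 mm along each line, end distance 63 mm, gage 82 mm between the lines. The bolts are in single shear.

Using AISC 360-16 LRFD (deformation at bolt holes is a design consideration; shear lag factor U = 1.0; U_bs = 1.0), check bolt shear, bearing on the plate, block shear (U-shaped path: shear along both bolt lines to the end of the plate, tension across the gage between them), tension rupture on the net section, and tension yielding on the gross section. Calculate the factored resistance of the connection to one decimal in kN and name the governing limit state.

Bolt shear: A_b = π(27)²/4 = 572.56 mm². φR_n = 0.75 × 469 × 572.56 × 4 × 1 = 805.6 kN.
Bearing (10 mm plate, F_u = 450 MPa): end bolts L_c = 63 − 30/2 = 48, R_n = min(1.2×48×10×450, 2.4×27×10×450) = 259.2 kN/bolt; interior L_c = 85 − 30 = 55, R_n = 291.6 kN/bolt. φR_n = 0.75 × (2×259.2 + 2×291.6) = 826.2 kN.
Block shear: shear path 2×[63+1×85] = 2×148 mm, A_gv = 2960, A_nv = 2×(148 − 1.5×32)×10 = 2000 mm²; tension across gage: (82 − 1×32)×10 = 500 mm². R_n = min(0.6×450×2000, 0.6×345×2960) + 1.0×450×500 = min(540, 612.72) + 225 = 765 kN. φR_n = 0.75 × 765 = 573.8 kN.
Tension rupture (net): A_n = (291 − 2×32)×10 = 2270 mm² (U = 1.0, A_e = A_n). φR_n = 0.75 × 450 × 2270 = 766.1 kN.
Tension yield (gross): A_g = 291×10 = 2910 mm². φR_n = 0.90 × 345 × 2910 = 903.6 kN.
Governing: min(805.6, 826.2, 573.8, 766.1, 903.6) = 573.8 kN → block shear.

573.8 kN (block shear governs)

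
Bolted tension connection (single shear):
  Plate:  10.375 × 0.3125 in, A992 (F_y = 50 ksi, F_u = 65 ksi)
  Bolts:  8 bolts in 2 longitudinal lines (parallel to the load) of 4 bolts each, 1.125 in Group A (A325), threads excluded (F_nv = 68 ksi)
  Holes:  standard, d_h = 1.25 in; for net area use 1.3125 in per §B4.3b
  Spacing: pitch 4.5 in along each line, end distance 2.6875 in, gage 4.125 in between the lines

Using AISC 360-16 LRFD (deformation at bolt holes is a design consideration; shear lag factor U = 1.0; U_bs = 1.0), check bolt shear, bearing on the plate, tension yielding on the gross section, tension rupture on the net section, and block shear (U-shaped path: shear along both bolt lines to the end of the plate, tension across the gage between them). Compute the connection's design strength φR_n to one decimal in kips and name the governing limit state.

Bolt shear: A_b = π(1.125)²/4 = 0.99402 in². φR_n = 0.75 × 68 × 0.99402 × 8 × 1 = 405.6 kips.
Bearing (0.3125 in plate, F_u = 65 ksi): end bolts L_c = 2.6875 − 1.25/2 = 2.0625, R_n = min(1.2×2.0625×0.3125×65, 2.4×1.125×0.3125×65) = 50.273 kips/bolt; interior L_c = 4.5 − 1.25 = 3.25, R_n = 54.844 kips/bolt. φR_n = 0.75 × (2×50.273 + 6×54.844) = 322.2 kips.
Tension yield (gross): A_g = 10.375×0.3125 = 3.2422 in². φR_n = 0.90 × 50 × 3.2422 = 145.9 kips.
Tension rupture (net): A_n = (10.375 − 2×1.3125)×0.3125 = 2.4219 in² (U = 1.0, A_e = A_n). φR_n = 0.75 × 65 × 2.4219 = 118.1 kips.
Block shear: shear path 2×[2.6875+3×4.5] = 2×16.1875 in, A_gv = 10.117, A_nv = 2×(16.1875 − 3.5×1.3125)×0.3125 = 7.2461 in²; tension across gage: (4.125 − 1×1.3125)×0.3125 = 0.87891 in². R_n = min(0.6×65×7.2461, 0.6×50×10.117) + 1.0×65×0.87891 = min(282.6, 303.51) + 57.129 = 339.73 kips. φR_n = 0.75 × 339.73 = 254.8 kips.
Governing: min(405.6, 322.2, 145.9, 118.1, 254.8) = 118.1 kips → net-section rupture.

118.1 kips (net-section rupture governs)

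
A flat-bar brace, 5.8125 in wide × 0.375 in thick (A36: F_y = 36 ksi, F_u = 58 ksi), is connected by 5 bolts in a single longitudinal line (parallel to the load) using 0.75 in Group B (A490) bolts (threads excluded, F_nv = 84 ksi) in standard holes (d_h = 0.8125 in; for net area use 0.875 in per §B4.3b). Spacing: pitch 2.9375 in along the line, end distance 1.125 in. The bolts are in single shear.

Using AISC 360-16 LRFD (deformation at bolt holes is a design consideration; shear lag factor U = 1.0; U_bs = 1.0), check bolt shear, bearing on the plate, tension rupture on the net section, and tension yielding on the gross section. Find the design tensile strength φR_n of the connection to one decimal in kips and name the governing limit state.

70.6 kips (gross-section yield governs)

Bolt shear: A_b = π(0.75)²/4 = 0.44179 in². φR_n = 0.75 × 84 × 0.44179 × 5 × 1 = 139.2 kips.
Bearing (0.375 in plate, F_u = 58 ksi): end bolts L_c = 1.125 − 0.8125/2 = 0.71875, R_n = min(1.2×0.71875×0.375×58, 2.4×0.75×0.375×58) = 18.759 kips/bolt; interior L_c = 2.9375 − 0.8125 = 2.125, R_n = 39.15 kips/bolt. φR_n = 0.75 × (1×18.759 + 4×39.15) = 131.5 kips.
Tension rupture (net): A_n = (5.8125 − 1×0.875)×0.375 = 1.8516 in² (U = 1.0, A_e = A_n). φR_n = 0.75 × 58 × 1.8516 = 80.5 kips.
Tension yield (gross): A_g = 5.8125×0.375 = 2.1797 in². φR_n = 0.90 × 36 × 2.1797 = 70.6 kips.
Governing: min(139.2, 131.5, 80.5, 70.6) = 70.6 kips → gross-section yield.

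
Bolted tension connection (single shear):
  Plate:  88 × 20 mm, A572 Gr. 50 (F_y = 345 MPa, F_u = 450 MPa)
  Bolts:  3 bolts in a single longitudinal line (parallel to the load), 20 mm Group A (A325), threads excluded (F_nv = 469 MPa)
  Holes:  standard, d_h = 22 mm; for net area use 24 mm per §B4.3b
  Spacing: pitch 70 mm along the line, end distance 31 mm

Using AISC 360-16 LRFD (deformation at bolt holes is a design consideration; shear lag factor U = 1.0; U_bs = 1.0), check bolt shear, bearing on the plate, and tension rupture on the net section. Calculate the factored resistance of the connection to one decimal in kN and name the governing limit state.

331.5 kN (bolt shear governs)

Bolt shear: A_b = π(20)²/4 = 314.16 mm². φR_n = 0.75 × 469 × 314.16 × 3 × 1 = 331.5 kN.
Bearing (20 mm plate, F_u = 450 MPa): end bolts L_c = 31 − 22/2 = 20, R_n = min(1.2×20×20×450, 2.4×20×20×450) = 216 kN/bolt; interior L_c = 70 − 22 = 48, R_n = 432 kN/bolt. φR_n = 0.75 × (1×216 + 2×432) = 810.0 kN.
Tension rupture (net): A_n = (88 − 1×24)×20 = 1280 mm² (U = 1.0, A_e = A_n). φR_n = 0.75 × 450 × 1280 = 432.0 kN.
Governing: min(331.5, 810.0, 432.0) = 331.5 kN → bolt shear.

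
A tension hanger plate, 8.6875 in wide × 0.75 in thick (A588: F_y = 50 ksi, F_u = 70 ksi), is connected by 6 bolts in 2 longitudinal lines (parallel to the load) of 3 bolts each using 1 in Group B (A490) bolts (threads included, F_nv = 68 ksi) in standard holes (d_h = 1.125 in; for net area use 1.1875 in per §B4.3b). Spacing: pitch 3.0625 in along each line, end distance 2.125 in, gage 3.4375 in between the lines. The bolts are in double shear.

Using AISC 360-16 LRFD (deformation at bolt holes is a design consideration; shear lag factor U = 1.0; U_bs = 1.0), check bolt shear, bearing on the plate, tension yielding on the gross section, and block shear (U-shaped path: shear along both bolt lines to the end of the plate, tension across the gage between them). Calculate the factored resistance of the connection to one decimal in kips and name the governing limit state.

293.2 kips (gross-section yield governs)

Bolt shear: A_b = π(1)²/4 = 0.7854 in². φR_n = 0.75 × 68 × 0.7854 × 6 × 2 = 480.7 kips.
Bearing (0.75 in plate, F_u = 70 ksi): end bolts L_c = 2.125 − 1.125/2 = 1.5625, R_n = min(1.2×1.5625×0.75×70, 2.4×1×0.75×70) = 98.438 kips/bolt; interior L_c = 3.0625 − 1.125 = 1.9375, R_n = 122.06 kips/bolt. φR_n = 0.75 × (2×98.438 + 4×122.06) = 513.8 kips.
Tension yield (gross): A_g = 8.6875×0.75 = 6.5156 in². φR_n = 0.90 × 50 × 6.5156 = 293.2 kips.
Block shear: shear path 2×[2.125+2×3.0625] = 2×8.25 in, A_gv = 12.375, A_nv = 2×(8.25 − 2.5×1.1875)×0.75 = 7.9219 in²; tension across gage: (3.4375 − 1×1.1875)×0.75 = 1.6875 in². R_n = min(0.6×70×7.9219, 0.6×50×12.375) + 1.0×70×1.6875 = min(332.72, 371.25) + 118.13 = 450.85 kips. φR_n = 0.75 × 450.85 = 338.1 kips.
Governing: min(480.7, 513.8, 293.2, 338.1) = 293.2 kips → gross-section yield.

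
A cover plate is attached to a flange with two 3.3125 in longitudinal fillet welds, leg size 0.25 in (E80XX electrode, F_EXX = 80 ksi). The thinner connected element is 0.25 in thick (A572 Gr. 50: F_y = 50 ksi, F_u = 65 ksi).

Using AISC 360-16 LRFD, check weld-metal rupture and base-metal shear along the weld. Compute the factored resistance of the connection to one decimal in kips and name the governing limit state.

Weld metal: throat = 0.707×0.25 = 0.17675 in, L = 2×3.3125 = 6.625 in. φR_n = 0.75 × 0.6 × 80 × 0.17675 × 6.625 = 42.2 kips.
Base metal shear (0.25 in plate): yield φR_n = 1.0×0.6×50×0.25×6.625 = 49.7 kips; rupture φR_n = 0.75×0.6×65×0.25×6.625 = 48.4 kips; take 48.4 kips (rupture).
Governing: min(42.2, 48.4) = 42.2 kips → weld metal.

42.2 kips (weld metal governs)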